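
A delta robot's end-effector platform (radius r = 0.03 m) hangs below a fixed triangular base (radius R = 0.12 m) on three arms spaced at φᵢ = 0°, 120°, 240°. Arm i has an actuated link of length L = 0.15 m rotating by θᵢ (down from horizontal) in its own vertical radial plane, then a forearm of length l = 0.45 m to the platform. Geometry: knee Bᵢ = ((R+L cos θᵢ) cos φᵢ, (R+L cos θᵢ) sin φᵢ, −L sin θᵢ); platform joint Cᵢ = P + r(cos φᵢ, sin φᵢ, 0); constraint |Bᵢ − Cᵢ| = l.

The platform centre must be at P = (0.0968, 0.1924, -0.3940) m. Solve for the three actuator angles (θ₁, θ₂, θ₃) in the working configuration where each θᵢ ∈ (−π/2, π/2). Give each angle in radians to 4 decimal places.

θ₁ = 0.0870, θ₂ = -0.0002, θ₃ = 1.1343

arm 1 (φ=0.0°): x'=0.0968, y'=0.1924
  A cos θ + B sin θ = C:  -0.0068·cos θ + -0.3940·sin θ = -0.0410
  θ1 = atan2(B,A) + arccos(C/0.3941) = 0.0870
rotate P by −φ2: (0.1182, -0.1800, -0.3940)
  A=-0.0282, B=-0.3940, C=(l²−L²−A²−y'²−z²)/(2L)=-0.0281
  θ2 = atan2(B,A) + arccos(C/0.3950) = -0.0002
rotate P by −φ3: (-0.2150, -0.0124, -0.3940)
  e−x'=0.3050;  (l²−L²−(e−x')²−y'²−z²)/2L = -0.2281
  γ=atan2(-0.3940,0.3050)=-0.9120;  ψ=arccos(-0.4578)=2.0463;  θ3=γ+ψ≈1.1343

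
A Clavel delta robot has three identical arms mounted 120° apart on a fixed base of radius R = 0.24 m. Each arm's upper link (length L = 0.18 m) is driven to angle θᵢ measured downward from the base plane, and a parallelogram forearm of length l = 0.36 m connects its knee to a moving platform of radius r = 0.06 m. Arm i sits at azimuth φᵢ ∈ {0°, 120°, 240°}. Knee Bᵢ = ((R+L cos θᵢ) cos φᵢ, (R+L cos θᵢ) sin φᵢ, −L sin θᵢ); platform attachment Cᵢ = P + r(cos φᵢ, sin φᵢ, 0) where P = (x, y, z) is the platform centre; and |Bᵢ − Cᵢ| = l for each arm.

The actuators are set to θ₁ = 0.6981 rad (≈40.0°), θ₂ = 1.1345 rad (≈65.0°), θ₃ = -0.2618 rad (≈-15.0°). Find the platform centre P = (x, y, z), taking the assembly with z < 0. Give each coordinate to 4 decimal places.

(-0.0102, -0.1153, -0.2089)

S1 = (0.3179·cos0.0°, 0.3179·sin0.0°, -0.1157) = (0.3179, 0.0000, -0.1157)
S2 = (0.2561·cos120.0°, 0.2561·sin120.0°, -0.1631) = (-0.1280, 0.2218, -0.1631)
arm 3 at φ=240.0°: e+L cos θ3 = 0.3539;  S3 = (-0.1769, -0.3065, 0.0466)
eliminate P² terms by subtracting sphere 1 from 2 and 3
plane₁₂: -0.8918x+0.4435y+-0.0949z = -0.0223
det = 0.9856;  x = 0.0080+0.0871z,  y = -0.0341+0.3890z
into |P−S₁|² = l²: 1.1589z² + 0.1509z + -0.0190 = 0;  Δ = 0.1110;  z = -0.2089 or 0.0786 → z<0 root = -0.2089
x = -0.0102, y = -0.1153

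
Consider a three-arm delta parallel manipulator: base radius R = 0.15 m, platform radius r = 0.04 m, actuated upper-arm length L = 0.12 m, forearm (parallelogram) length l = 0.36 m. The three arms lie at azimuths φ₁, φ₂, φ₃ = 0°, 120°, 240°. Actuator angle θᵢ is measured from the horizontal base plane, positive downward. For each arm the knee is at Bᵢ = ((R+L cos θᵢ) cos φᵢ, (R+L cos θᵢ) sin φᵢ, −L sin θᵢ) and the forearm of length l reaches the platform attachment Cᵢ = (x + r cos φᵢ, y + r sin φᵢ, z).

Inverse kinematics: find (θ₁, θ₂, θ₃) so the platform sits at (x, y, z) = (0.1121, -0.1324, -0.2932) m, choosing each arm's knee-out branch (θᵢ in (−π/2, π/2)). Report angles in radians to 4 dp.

θ₁ = -0.1742, θ₂ = 1.3088, θ₃ = 0.1745

arm 1 (φ=0.0°): x'=0.1121, y'=-0.1324
  e−x'=-0.0021;  (l²−L²−(e−x')²−y'²−z²)/2L = 0.0487
  θ1 = atan2(B,A) + arccos(C/0.2932) = -0.1742
φ2=120.0° → target in arm frame (-0.1707, -0.0309)
  A cos θ + B sin θ = C:  0.2807·cos θ + -0.2932·sin θ = -0.2105
  √(A²+B²)=0.4059;  θ2 = -0.8072+2.1160 ≈ 1.3088
φ3=240.0° → target in arm frame (0.0586, 0.1633)
  A cos θ + B sin θ = C:  0.0514·cos θ + -0.2932·sin θ = -0.0003
  θ3 = atan2(B,A) + arccos(C/0.2977) = 0.1745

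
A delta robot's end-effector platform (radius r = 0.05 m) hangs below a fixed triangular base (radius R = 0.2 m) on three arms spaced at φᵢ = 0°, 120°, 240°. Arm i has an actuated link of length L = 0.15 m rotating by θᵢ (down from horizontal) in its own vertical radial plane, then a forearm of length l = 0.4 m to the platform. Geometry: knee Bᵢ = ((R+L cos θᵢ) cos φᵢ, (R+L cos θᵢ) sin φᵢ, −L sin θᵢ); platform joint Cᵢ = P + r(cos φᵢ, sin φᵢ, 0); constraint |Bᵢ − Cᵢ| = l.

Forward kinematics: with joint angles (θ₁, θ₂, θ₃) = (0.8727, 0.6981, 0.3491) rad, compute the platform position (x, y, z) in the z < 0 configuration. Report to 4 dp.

(-0.0514, -0.0422, -0.3786)

S1 = (0.2464·cos0.0°, 0.2464·sin0.0°, -0.1149) = (0.2464, 0.0000, -0.1149)
S2 = (0.2649·cos120.0°, 0.2649·sin120.0°, -0.0964) = (-0.1325, 0.2294, -0.0964)
S3 = (0.2910·cos240.0°, 0.2910·sin240.0°, -0.0513) = (-0.1455, -0.2520, -0.0513)
|S₂|²−|S₁|² = 0.0055;  |S₃|²−|S₁|² = 0.0134
linear system: -0.7577x+0.4588y = 0.0055−0.0370z; -0.7838x+-0.5039y = 0.0134−0.1272z
Cramer: x(z) = -0.0120+0.1039z;  y(z) = -0.0078+0.0909z
sphere 1 gives Az²+Bz+C=0 with A=1.0190, B=0.1747, C=-0.0799;  B²−4AC=0.3564;  roots -0.3786, 0.2072;  negative root z = -0.3786
x = -0.0514, y = -0.0422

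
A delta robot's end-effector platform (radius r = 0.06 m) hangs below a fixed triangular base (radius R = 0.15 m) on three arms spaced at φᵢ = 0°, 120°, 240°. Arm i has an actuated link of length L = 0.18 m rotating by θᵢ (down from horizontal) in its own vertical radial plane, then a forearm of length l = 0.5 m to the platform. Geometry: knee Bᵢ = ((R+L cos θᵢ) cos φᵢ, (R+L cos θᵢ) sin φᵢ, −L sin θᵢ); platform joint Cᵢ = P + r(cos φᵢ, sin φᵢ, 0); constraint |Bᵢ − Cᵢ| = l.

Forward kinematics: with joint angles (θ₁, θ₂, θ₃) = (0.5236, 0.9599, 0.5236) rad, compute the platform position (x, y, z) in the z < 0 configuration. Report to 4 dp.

φ1=0.0°: virtual centre (0.2459, 0.0000, -0.0900), radius l
arm 2 at φ=120.0°: (R−r)+L cos θ2 = 0.1932;  centre 2 = (-0.0966, 0.1674, -0.1474)
arm 3 at φ=240.0°: (R−r)+L cos θ3 = 0.2459;  centre 3 = (-0.1229, -0.2129, -0.0900)
|centre ₂|²−|centre ₁|² = -0.0095;  |centre ₃|²−|centre ₁|² = 0.0000
[-0.6850 0.3347 -0.1149]·P = -0.0095;  [-0.7377 -0.4259 0.0000]·P = 0.0000
det = 0.5386;  x = 0.0075+-0.0908z,  y = -0.0130+0.1573z
quadratic in z: (1.0330)z²+(0.2192)z+(-0.1849)=0, √Δ=0.9012 → z ∈ {-0.5423, 0.3301}; z = -0.5423 (taking z<0)
x = 0.0568, y = -0.0983

(0.0568, -0.0983, -0.5423)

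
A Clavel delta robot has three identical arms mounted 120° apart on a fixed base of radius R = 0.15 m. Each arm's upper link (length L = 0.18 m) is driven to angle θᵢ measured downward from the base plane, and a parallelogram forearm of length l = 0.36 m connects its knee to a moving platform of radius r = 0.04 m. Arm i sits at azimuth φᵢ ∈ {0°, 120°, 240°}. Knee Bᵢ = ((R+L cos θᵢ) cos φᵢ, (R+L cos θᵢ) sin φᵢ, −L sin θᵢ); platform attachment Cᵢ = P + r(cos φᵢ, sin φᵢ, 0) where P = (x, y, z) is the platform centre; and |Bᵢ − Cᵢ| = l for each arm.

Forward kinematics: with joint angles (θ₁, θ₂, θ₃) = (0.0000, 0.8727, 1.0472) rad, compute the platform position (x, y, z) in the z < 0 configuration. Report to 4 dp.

φ1=0.0°: virtual centre (0.2900, 0.0000, 0.0000), radius l
arm 2 at φ=120.0°: (R−r)+L cos θ2 = 0.2257;  S2 = (-0.1128, 0.1955, -0.1379)
φ3=240.0°: virtual centre (-0.1000, -0.1732, -0.1559), radius l
eliminate P² terms by subtracting sphere 1 from 2 and 3
plane₁₂: -0.8057x+0.3909y+-0.2758z = -0.0141
Cramer: x(z) = 0.0216-0.3723z;  y(z) = 0.0084-0.0618z
quadratic in z: (1.1424)z²+(0.1988)z+(-0.0575)=0, √Δ=0.5498 → z ∈ {-0.3276, 0.1537}; z = -0.3276 (taking z<0)
x = 0.1436, y = 0.0287

(0.1436, 0.0287, -0.3276)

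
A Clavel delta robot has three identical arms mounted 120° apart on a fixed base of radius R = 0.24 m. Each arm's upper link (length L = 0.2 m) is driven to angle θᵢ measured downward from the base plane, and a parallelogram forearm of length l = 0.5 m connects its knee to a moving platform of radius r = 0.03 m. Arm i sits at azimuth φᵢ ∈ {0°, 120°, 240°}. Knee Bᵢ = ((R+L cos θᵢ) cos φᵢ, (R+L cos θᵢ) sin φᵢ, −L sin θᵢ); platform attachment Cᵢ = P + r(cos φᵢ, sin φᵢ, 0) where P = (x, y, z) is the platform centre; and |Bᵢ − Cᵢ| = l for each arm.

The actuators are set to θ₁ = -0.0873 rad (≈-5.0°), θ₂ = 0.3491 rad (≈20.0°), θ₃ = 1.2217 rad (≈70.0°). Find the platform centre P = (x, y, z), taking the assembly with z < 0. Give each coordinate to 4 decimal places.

arm 1 at φ=0.0°: (R−r)+L cos θ1 = 0.4092;  S1 = (0.4092, 0.0000, 0.0174)
φ2=120.0°: virtual centre (-0.1990, 0.3446, -0.0684), radius l
arm 3 at φ=240.0°: (R−r)+L cos θ3 = 0.2784;  S3 = (-0.1392, -0.2411, -0.1879)
|S₂|²−|S₁|² = -0.0047;  |S₃|²−|S₁|² = -0.0549
linear system: -1.2164x+0.6892y = -0.0047−-0.1717z; -1.0969x+-0.4822y = -0.0549−-0.4107z
Cramer: x(z) = 0.0299-0.2725z;  y(z) = 0.0459-0.2319z
quadratic in z: (1.1280)z²+(0.1506)z+(-0.1037)=0, √Δ=0.7004 → z ∈ {-0.3772, 0.2437}; z = -0.3772 (taking z<0)
x = 0.1327, y = 0.1334

(0.1327, 0.1334, -0.3772)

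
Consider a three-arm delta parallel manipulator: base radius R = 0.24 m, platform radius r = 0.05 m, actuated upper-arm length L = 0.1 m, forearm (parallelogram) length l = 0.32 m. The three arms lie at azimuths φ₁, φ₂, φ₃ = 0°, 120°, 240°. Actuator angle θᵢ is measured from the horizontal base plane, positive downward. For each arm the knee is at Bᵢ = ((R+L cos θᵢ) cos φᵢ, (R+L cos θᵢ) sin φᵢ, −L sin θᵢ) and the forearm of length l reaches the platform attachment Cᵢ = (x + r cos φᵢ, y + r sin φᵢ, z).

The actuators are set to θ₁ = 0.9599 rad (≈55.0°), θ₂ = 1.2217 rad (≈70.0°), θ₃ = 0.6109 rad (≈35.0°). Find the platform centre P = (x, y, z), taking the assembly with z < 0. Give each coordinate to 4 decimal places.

O1 = (0.2474·cos0.0°, 0.2474·sin0.0°, -0.0819) = (0.2474, 0.0000, -0.0819)
arm 2 at φ=120.0°: ρ2 = 0.2242;  O2 = (-0.1121, 0.1942, -0.0940)
arm 3 at φ=240.0°: ρ3 = 0.2719;  O3 = (-0.1360, -0.2355, -0.0574)
subtract pairs → two planes through P
linear system: -0.7189x+0.3883y = -0.0088−-0.0241z; -0.7666x+-0.4710y = 0.0093−0.0491z
det = 0.6363;  x = 0.0008+0.0121z,  y = -0.0211+0.0845z
into |P−O₁|² = l²: 1.0073z² + 0.1543z + -0.0345 = 0;  Δ = 0.1626;  z = -0.2768 or 0.1236 → z<0 root = -0.2768
x = -0.0025, y = -0.0445

(-0.0025, -0.0445, -0.2768)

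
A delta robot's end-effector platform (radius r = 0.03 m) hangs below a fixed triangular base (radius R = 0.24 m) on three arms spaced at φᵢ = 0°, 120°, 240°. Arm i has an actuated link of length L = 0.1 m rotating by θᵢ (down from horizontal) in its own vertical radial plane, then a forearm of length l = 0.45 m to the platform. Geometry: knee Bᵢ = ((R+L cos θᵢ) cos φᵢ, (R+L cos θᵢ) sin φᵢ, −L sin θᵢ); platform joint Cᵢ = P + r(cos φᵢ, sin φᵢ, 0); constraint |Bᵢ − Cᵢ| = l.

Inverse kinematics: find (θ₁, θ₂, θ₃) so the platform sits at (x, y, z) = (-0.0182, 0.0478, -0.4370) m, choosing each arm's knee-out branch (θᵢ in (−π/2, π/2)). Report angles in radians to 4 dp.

θ₁ = 1.0467, θ₂ = 0.6106, θ₃ = 1.1347

φ1=0.0° → target in arm frame (-0.0182, 0.0478)
  A=0.2282, B=-0.4370, C=(l²−L²−A²−y'²−z²)/(2L)=-0.2641
  γ=atan2(-0.4370,0.2282)=-1.0895;  ψ=arccos(-0.5358)=2.1362;  θ1=γ+ψ≈1.0467
rotate P by −φ2: (0.0505, -0.0081, -0.4370)
  A cos θ + B sin θ = C:  0.1595·cos θ + -0.4370·sin θ = -0.1199
  γ=atan2(-0.4370,0.1595)=-1.2208;  ψ=arccos(-0.2577)=1.8314;  θ2=γ+ψ≈0.6106
rotate P by −φ3: (-0.0323, -0.0397, -0.4370)
  A=0.2423, B=-0.4370, C=(l²−L²−A²−y'²−z²)/(2L)=-0.2937
  √(A²+B²)=0.4997;  θ3 = -1.0645+2.1992 ≈ 1.1347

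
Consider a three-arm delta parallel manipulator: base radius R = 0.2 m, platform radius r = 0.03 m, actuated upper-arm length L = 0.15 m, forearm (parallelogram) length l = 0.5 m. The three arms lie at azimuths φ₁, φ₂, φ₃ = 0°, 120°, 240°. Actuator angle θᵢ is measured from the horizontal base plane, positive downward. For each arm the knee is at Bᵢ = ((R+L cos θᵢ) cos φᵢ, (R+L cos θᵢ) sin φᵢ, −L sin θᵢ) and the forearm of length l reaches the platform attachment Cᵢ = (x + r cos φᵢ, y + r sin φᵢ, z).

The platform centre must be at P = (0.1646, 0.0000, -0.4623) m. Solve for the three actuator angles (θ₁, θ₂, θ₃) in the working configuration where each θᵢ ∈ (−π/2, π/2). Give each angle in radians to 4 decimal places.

φ1=0.0° → target in arm frame (0.1646, 0.0000)
  e−x'=0.0054;  (l²−L²−(e−x')²−y'²−z²)/2L = 0.0458
  θ1 = atan2(B,A) + arccos(C/0.4623) = -0.0876
rotate P by −φ2: (-0.0823, -0.1425, -0.4623)
  e−x'=0.2523;  (l²−L²−(e−x')²−y'²−z²)/2L = -0.2340
  γ=atan2(-0.4623,0.2523)=-1.0712;  ψ=arccos(-0.4443)=2.0312;  θ2=γ+ψ≈0.9599
rotate P by −φ3: (-0.0823, 0.1425, -0.4623)
  A cos θ + B sin θ = C:  0.2523·cos θ + -0.4623·sin θ = -0.2340
  γ=atan2(-0.4623,0.2523)=-1.0712;  ψ=arccos(-0.4443)=2.0312;  θ3=γ+ψ≈0.9599

θ₁ = -0.0876, θ₂ = 0.9599, θ₃ = 0.9599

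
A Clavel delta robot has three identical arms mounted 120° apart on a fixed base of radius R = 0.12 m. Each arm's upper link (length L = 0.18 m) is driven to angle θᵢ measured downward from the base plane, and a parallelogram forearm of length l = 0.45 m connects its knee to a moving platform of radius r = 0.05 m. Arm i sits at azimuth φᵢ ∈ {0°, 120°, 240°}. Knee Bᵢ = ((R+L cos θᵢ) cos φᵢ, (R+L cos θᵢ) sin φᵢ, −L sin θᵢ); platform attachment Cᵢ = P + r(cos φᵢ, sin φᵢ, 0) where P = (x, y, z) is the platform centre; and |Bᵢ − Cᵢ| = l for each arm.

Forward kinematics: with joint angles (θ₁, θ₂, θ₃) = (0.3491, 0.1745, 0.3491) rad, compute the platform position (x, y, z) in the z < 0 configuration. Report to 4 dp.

(-0.0185, 0.0321, -0.4291)

φ1=0.0°: virtual centre (0.2391, 0.0000, -0.0616), radius l
arm 2 at φ=120.0°: ρ2 = 0.2473;  centre 2 = (-0.1236, 0.2141, -0.0313)
centre 3 = (0.2391·cos240.0°, 0.2391·sin240.0°, -0.0616) = (-0.1196, -0.2071, -0.0616)
eliminate P² terms by subtracting sphere 1 from 2 and 3
[-0.7256 0.4283 0.0606]·P = 0.0011;  [-0.7174 -0.4142 0.0000]·P = 0.0000
det = 0.6078;  x = -0.0008+0.0413z,  y = 0.0013+-0.0716z
quadratic in z: (1.0068)z²+(0.1031)z+(-0.1411)=0, √Δ=0.7610 → z ∈ {-0.4291, 0.3267}; z = -0.4291 (taking z<0)
x = -0.0185, y = 0.0321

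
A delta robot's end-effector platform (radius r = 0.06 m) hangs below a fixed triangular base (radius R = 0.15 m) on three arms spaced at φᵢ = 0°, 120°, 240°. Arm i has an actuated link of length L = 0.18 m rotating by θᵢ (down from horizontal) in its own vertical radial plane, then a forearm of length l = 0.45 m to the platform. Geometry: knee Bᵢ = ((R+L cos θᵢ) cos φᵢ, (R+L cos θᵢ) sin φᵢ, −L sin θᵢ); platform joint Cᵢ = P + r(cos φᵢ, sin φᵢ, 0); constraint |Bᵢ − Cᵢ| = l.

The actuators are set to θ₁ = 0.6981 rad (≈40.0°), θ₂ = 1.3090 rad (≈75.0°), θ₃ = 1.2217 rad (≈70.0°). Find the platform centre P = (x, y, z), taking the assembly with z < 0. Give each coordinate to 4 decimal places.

(0.1287, -0.0198, -0.5542)

arm 1 at φ=0.0°: (R−r)+L cos θ1 = 0.2279;  S1 = (0.2279, 0.0000, -0.1157)
φ2=120.0°: virtual centre (-0.0683, 0.1183, -0.1739), radius l
arm 3 at φ=240.0°: (R−r)+L cos θ3 = 0.1516;  S3 = (-0.0758, -0.1313, -0.1691)
subtract pairs → two planes through P
plane₁₂: -0.5924x+0.2366y+-0.1163z = -0.0164
Cramer: x(z) = 0.0253-0.1866z;  y(z) = -0.0062+0.0245z
quadratic in z: (1.0354)z²+(0.3067)z+(-0.1480)=0, √Δ=0.8409 → z ∈ {-0.5542, 0.2580}; z = -0.5542 (taking z<0)
x = 0.1287, y = -0.0198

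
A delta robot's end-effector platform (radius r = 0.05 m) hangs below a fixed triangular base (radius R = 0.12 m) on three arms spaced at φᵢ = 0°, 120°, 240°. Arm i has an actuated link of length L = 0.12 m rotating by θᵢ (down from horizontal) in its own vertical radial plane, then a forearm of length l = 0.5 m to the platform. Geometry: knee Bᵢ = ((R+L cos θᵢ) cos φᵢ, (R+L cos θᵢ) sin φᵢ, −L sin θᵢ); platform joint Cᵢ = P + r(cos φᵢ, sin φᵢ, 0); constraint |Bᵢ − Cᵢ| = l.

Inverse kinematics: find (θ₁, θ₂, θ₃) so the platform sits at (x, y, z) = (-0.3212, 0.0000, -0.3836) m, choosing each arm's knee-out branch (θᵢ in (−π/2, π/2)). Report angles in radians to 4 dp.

θ₁ = 1.3086, θ₂ = -0.2622, θ₃ = -0.2622

φ1=0.0° → target in arm frame (-0.3212, 0.0000)
  e−x'=0.3912;  (l²−L²−(e−x')²−y'²−z²)/2L = -0.2691
  γ=atan2(-0.3836,0.3912)=-0.7756;  ψ=arccos(-0.4912)=2.0842;  θ1=γ+ψ≈1.3086
rotate P by −φ2: (0.1606, 0.2782, -0.3836)
  A=-0.0906, B=-0.3836, C=(l²−L²−A²−y'²−z²)/(2L)=0.0119
  θ2 = atan2(B,A) + arccos(C/0.3942) = -0.2622
rotate P by −φ3: (0.1606, -0.2782, -0.3836)
  e−x'=-0.0906;  (l²−L²−(e−x')²−y'²−z²)/2L = 0.0119
  γ=atan2(-0.3836,-0.0906)=-1.8027;  ψ=arccos(0.0303)=1.5405;  θ3=γ+ψ≈-0.2622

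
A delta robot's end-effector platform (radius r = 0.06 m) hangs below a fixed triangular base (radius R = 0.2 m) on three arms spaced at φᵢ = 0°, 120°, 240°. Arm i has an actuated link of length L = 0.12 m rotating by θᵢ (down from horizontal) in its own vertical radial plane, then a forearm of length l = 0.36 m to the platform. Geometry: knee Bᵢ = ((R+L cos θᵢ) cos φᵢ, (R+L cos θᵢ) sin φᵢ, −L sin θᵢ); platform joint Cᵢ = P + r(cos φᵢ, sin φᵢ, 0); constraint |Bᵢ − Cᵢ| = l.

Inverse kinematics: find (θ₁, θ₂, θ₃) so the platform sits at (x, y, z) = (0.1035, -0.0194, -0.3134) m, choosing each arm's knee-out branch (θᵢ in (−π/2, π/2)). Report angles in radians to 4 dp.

θ₁ = -0.0871, θ₂ = 0.9599, θ₃ = 0.7854

φ1=0.0° → target in arm frame (0.1035, -0.0194)
  e−x'=0.0365;  (l²−L²−(e−x')²−y'²−z²)/2L = 0.0636
  √(A²+B²)=0.3155;  θ1 = -1.4549+1.3677 ≈ -0.0871
rotate P by −φ2: (-0.0686, -0.0799, -0.3134)
  A cos θ + B sin θ = C:  0.2086·cos θ + -0.3134·sin θ = -0.1371
  √(A²+B²)=0.3764;  θ2 = -0.9836+1.9435 ≈ 0.9599
arm 3 (φ=240.0°): x'=-0.0349, y'=0.0993
  A cos θ + B sin θ = C:  0.1749·cos θ + -0.3134·sin θ = -0.0979
  θ3 = atan2(B,A) + arccos(C/0.3589) = 0.7854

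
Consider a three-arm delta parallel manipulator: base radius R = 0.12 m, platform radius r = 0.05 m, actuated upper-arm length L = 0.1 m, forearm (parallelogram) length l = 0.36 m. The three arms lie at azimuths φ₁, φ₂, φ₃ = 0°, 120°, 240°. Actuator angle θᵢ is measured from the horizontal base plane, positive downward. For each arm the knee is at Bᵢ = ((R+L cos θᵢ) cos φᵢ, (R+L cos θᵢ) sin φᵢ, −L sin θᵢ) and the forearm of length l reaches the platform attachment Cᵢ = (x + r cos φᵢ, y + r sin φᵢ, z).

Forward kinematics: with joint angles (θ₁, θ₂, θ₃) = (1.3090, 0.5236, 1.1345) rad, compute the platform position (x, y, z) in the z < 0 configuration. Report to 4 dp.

(-0.0727, 0.0771, -0.4052)

arm 1 at φ=0.0°: (R−r)+L cos θ1 = 0.0959;  centre 1 = (0.0959, 0.0000, -0.0966)
arm 2 at φ=120.0°: (R−r)+L cos θ2 = 0.1566;  centre 2 = (-0.0783, 0.1356, -0.0500)
centre 3 = (0.1123·cos240.0°, 0.1123·sin240.0°, -0.0906) = (-0.0561, -0.0972, -0.0906)
|centre ₂|²−|centre ₁|² = 0.0085;  |centre ₃|²−|centre ₁|² = 0.0023
linear system: -0.3484x+0.2712y = 0.0085−0.0932z; -0.3040x+-0.1944y = 0.0023−0.0119z
Cramer: x(z) = -0.0151+0.1422z;  y(z) = 0.0119-0.1610z
quadratic in z: (1.0461)z²+(0.1578)z+(-0.1078)=0, √Δ=0.6899 → z ∈ {-0.4052, 0.2543}; z = -0.4052 (taking z<0)
x = -0.0727, y = 0.0771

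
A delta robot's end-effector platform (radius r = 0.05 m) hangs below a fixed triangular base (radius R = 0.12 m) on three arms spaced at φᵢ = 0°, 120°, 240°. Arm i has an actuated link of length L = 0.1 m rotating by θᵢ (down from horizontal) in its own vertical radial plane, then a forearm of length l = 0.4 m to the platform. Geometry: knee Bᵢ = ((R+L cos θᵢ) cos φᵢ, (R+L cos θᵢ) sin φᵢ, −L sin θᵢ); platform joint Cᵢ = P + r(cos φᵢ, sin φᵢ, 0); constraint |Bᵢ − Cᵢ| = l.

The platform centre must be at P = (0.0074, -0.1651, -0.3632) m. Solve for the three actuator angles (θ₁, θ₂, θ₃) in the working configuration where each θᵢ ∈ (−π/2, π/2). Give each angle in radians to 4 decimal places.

θ₁ = 0.3492, θ₂ = 0.9601, θ₃ = -0.2612

φ1=0.0° → target in arm frame (0.0074, -0.1651)
  A cos θ + B sin θ = C:  0.0626·cos θ + -0.3632·sin θ = -0.0655
  θ1 = atan2(B,A) + arccos(C/0.3686) = 0.3492
rotate P by −φ2: (-0.1467, 0.0761, -0.3632)
  e−x'=0.2167;  (l²−L²−(e−x')²−y'²−z²)/2L = -0.1733
  √(A²+B²)=0.4229;  θ2 = -1.0329+1.9930 ≈ 0.9601
φ3=240.0° → target in arm frame (0.1393, 0.0890)
  A=-0.0693, B=-0.3632, C=(l²−L²−A²−y'²−z²)/(2L)=0.0269
  √(A²+B²)=0.3697;  θ3 = -1.7593+1.4981 ≈ -0.2612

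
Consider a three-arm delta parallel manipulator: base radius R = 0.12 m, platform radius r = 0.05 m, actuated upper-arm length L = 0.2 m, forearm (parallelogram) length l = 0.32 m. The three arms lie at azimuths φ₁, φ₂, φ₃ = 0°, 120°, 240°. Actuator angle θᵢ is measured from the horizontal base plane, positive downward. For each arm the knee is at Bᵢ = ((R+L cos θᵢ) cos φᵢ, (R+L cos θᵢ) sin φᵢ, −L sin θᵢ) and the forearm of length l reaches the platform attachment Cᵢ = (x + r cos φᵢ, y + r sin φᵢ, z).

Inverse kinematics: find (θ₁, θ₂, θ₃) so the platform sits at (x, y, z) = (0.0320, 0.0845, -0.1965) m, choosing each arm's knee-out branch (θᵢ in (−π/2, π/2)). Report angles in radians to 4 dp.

arm 1 (φ=0.0°): x'=0.0320, y'=0.0845
  A cos θ + B sin θ = C:  0.0380·cos θ + -0.1965·sin θ = 0.0380
  √(A²+B²)=0.2001;  θ1 = -1.3798+1.3797 ≈ 0.0000
rotate P by −φ2: (0.0572, -0.0700, -0.1965)
  A cos θ + B sin θ = C:  0.0128·cos θ + -0.1965·sin θ = 0.0468
  θ2 = atan2(B,A) + arccos(C/0.1969) = -0.1749
φ3=240.0° → target in arm frame (-0.0892, -0.0145)
  e−x'=0.1592;  (l²−L²−(e−x')²−y'²−z²)/2L = -0.0044
  θ3 = atan2(B,A) + arccos(C/0.2529) = 0.6983

θ₁ = 0.0000, θ₂ = -0.1749, θ₃ = 0.6983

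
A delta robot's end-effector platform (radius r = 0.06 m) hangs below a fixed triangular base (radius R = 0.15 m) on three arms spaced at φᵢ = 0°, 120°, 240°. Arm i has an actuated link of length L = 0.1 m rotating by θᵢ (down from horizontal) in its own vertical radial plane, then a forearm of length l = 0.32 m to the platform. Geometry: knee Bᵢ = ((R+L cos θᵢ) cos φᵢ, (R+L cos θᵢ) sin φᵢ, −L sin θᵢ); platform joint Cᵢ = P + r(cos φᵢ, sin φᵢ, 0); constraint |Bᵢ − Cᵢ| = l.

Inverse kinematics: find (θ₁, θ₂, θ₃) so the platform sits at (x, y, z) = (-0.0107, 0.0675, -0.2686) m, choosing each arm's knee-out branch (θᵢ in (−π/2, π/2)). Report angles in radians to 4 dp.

θ₁ = 0.2617, θ₂ = -0.2619, θ₃ = 0.5236

rotate P by −φ1: (-0.0107, 0.0675, -0.2686)
  A=0.1007, B=-0.2686, C=(l²−L²−A²−y'²−z²)/(2L)=0.0278
  θ1 = atan2(B,A) + arccos(C/0.2869) = 0.2617
arm 2 (φ=120.0°): x'=0.0638, y'=-0.0245
  A cos θ + B sin θ = C:  0.0262·cos θ + -0.2686·sin θ = 0.0948
  γ=atan2(-0.2686,0.0262)=-1.4736;  ψ=arccos(0.3514)=1.2117;  θ2=γ+ψ≈-0.2619
φ3=240.0° → target in arm frame (-0.0531, -0.0430)
  A=0.1431, B=-0.2686, C=(l²−L²−A²−y'²−z²)/(2L)=-0.0104
  √(A²+B²)=0.3043;  θ3 = -1.0813+1.6049 ≈ 0.5236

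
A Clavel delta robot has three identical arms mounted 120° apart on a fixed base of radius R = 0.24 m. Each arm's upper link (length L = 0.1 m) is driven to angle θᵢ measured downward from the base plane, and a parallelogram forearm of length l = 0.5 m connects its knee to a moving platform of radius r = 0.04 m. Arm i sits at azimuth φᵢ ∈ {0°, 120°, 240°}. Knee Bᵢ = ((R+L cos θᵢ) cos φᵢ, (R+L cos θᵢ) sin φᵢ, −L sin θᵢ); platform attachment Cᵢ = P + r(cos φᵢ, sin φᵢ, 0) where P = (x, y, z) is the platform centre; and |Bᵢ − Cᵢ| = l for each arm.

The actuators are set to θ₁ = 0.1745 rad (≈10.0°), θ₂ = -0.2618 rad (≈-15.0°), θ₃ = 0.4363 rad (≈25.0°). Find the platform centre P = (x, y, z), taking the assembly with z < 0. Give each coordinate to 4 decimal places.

(-0.0059, 0.0572, -0.4099)

O1 = (0.2985·cos0.0°, 0.2985·sin0.0°, -0.0174) = (0.2985, 0.0000, -0.0174)
φ2=120.0°: virtual centre (-0.1483, 0.2569, 0.0259), radius l
arm 3 at φ=240.0°: e+L cos θ3 = 0.2906;  O3 = (-0.1453, -0.2517, -0.0423)
subtract pairs → two planes through P
[-0.8936 0.5137 0.0865]·P = -0.0008;  [-0.8876 -0.5034 -0.0498]·P = -0.0031
det = 0.9058;  x = 0.0022+0.0198z,  y = 0.0024+-0.1339z
quadratic in z: (1.0183)z²+(0.0223)z+(-0.1619)=0, √Δ=0.8124 → z ∈ {-0.4099, 0.3879}; z = -0.4099 (taking z<0)
x = -0.0059, y = 0.0572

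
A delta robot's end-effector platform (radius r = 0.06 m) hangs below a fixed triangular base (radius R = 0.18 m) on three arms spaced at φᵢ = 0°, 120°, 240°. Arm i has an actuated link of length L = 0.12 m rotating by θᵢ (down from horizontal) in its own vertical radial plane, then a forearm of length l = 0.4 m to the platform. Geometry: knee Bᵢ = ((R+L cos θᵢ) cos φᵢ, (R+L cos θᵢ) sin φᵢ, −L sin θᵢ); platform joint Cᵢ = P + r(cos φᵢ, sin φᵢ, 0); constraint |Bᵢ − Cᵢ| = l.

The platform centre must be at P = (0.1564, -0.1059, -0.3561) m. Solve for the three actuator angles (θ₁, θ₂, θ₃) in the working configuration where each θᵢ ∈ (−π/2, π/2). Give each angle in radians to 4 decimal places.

θ₁ = -0.1747, θ₂ = 1.3960, θ₃ = 0.6103

rotate P by −φ1: (0.1564, -0.1059, -0.3561)
  A cos θ + B sin θ = C:  -0.0364·cos θ + -0.3561·sin θ = 0.0261
  γ=atan2(-0.3561,-0.0364)=-1.6727;  ψ=arccos(0.0728)=1.4979;  θ1=γ+ψ≈-0.1747
rotate P by −φ2: (-0.1699, -0.0825, -0.3561)
  A=0.2899, B=-0.3561, C=(l²−L²−A²−y'²−z²)/(2L)=-0.3003
  γ=atan2(-0.3561,0.2899)=-0.8875;  ψ=arccos(-0.6539)=2.2835;  θ2=γ+ψ≈1.3960
arm 3 (φ=240.0°): x'=0.0135, y'=0.1884
  A=0.1065, B=-0.3561, C=(l²−L²−A²−y'²−z²)/(2L)=-0.1168
  θ3 = atan2(B,A) + arccos(C/0.3717) = 0.6103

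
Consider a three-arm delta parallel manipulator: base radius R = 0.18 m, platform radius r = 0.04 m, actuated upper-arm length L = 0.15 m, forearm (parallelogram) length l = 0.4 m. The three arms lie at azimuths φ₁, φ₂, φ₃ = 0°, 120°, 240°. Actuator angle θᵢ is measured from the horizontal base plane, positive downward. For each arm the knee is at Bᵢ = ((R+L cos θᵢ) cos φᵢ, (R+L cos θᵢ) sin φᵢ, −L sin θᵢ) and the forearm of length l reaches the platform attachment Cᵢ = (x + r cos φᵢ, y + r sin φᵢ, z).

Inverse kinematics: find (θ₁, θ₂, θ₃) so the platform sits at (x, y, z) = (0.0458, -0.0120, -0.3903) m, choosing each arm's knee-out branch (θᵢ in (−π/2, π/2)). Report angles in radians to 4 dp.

arm 1 (φ=0.0°): x'=0.0458, y'=-0.0120
  e−x'=0.0942;  (l²−L²−(e−x')²−y'²−z²)/2L = -0.0795
  √(A²+B²)=0.4015;  θ1 = -1.3340+1.7701 ≈ 0.4362
rotate P by −φ2: (-0.0333, -0.0337, -0.3903)
  e−x'=0.1733;  (l²−L²−(e−x')²−y'²−z²)/2L = -0.1533
  √(A²+B²)=0.4270;  θ2 = -1.1529+1.9380 ≈ 0.7851
arm 3 (φ=240.0°): x'=-0.0125, y'=0.0457
  A=0.1525, B=-0.3903, C=(l²−L²−A²−y'²−z²)/(2L)=-0.1339
  θ3 = atan2(B,A) + arccos(C/0.4190) = 0.6978

θ₁ = 0.4362, θ₂ = 0.7851, θ₃ = 0.6978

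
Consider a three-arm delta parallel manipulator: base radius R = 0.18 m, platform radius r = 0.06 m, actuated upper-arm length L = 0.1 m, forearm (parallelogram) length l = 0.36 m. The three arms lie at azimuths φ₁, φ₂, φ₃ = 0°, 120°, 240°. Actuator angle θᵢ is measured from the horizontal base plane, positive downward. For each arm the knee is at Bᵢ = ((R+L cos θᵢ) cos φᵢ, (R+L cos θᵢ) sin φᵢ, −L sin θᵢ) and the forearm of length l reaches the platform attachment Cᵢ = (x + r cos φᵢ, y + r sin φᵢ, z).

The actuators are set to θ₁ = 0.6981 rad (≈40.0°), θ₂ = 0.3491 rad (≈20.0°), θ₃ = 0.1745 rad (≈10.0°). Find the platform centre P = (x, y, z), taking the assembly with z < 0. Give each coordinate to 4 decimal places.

(-0.0489, -0.0159, -0.3271)

arm 1 at φ=0.0°: e+L cos θ1 = 0.1966;  O1 = (0.1966, 0.0000, -0.0643)
φ2=120.0°: virtual centre (-0.1070, 0.1853, -0.0342), radius l
O3 = (0.2185·cos240.0°, 0.2185·sin240.0°, -0.0174) = (-0.1092, -0.1892, -0.0174)
|O₂|²−|O₁|² = 0.0042;  |O₃|²−|O₁|² = 0.0052
linear system: -0.6072x+0.3706y = 0.0042−0.0601z; -0.6117x+-0.3784y = 0.0052−0.0938z
det = 0.4565;  x = -0.0077+0.1260z,  y = -0.0014+0.0442z
quadratic in z: (1.0178)z²+(0.0769)z+(-0.0837)=0, √Δ=0.5889 → z ∈ {-0.3271, 0.2515}; z = -0.3271 (taking z<0)
x = -0.0489, y = -0.0159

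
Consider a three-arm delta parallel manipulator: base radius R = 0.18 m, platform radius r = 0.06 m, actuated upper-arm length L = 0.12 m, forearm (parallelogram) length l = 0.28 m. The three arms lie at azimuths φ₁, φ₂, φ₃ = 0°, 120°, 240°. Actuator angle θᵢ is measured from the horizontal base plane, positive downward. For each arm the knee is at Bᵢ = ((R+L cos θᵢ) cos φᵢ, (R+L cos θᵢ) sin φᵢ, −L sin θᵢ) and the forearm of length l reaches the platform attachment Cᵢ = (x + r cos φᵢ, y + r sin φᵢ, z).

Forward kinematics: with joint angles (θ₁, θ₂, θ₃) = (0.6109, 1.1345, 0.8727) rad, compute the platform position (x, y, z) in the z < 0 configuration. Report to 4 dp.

φ1=0.0°: virtual centre (0.2183, 0.0000, -0.0688), radius l
φ2=120.0°: virtual centre (-0.0854, 0.1478, -0.1088), radius l
arm 3 at φ=240.0°: e+L cos θ3 = 0.1971;  S3 = (-0.0986, -0.1707, -0.0919)
|S₂|²−|S₁|² = -0.0114;  |S₃|²−|S₁|² = -0.0051
[-0.6073 0.2957 -0.0799]·P = -0.0114;  [-0.6337 -0.3414 -0.0462]·P = -0.0051
Cramer: x(z) = 0.0137-0.1037z;  y(z) = -0.0105+0.0571z
sphere 1 gives Az²+Bz+C=0 with A=1.0140, B=0.1789, C=-0.0317;  B²−4AC=0.1605;  roots -0.2858, 0.1093;  negative root z = -0.2858
x = 0.0433, y = -0.0268

(0.0433, -0.0268, -0.2858)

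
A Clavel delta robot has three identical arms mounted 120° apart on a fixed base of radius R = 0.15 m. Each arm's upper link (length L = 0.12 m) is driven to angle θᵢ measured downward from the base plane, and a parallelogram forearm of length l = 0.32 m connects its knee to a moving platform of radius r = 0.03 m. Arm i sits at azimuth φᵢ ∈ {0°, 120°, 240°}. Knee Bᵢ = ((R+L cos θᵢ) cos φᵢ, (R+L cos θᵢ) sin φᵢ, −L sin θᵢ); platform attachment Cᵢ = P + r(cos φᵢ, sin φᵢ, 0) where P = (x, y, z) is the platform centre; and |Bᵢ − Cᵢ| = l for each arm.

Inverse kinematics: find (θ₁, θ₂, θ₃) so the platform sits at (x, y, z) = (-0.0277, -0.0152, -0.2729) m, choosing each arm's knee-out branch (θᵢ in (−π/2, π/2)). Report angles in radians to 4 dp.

rotate P by −φ1: (-0.0277, -0.0152, -0.2729)
  A cos θ + B sin θ = C:  0.1477·cos θ + -0.2729·sin θ = -0.0355
  √(A²+B²)=0.3103;  θ1 = -1.0747+1.6855 ≈ 0.6107
φ2=120.0° → target in arm frame (0.0007, 0.0316)
  A=0.1193, B=-0.2729, C=(l²−L²−A²−y'²−z²)/(2L)=-0.0071
  √(A²+B²)=0.2978;  θ2 = -1.1586+1.5947 ≈ 0.4361
rotate P by −φ3: (0.0270, -0.0164, -0.2729)
  A cos θ + B sin θ = C:  0.0930·cos θ + -0.2729·sin θ = 0.0192
  γ=atan2(-0.2729,0.0930)=-1.2424;  ψ=arccos(0.0666)=1.5041;  θ3=γ+ψ≈0.2617

θ₁ = 0.6107, θ₂ = 0.4361, θ₃ = 0.2617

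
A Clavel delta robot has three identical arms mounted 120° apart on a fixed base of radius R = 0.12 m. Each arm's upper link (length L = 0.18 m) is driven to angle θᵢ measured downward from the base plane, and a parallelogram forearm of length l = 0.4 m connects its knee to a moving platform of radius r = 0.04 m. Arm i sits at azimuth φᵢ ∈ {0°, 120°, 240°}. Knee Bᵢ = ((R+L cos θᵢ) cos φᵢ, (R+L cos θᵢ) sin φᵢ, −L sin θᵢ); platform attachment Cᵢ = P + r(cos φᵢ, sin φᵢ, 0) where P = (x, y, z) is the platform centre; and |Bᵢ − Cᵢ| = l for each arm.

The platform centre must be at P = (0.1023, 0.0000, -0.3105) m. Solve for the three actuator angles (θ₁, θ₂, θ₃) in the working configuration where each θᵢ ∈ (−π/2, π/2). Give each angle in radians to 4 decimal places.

rotate P by −φ1: (0.1023, 0.0000, -0.3105)
  A=-0.0223, B=-0.3105, C=(l²−L²−A²−y'²−z²)/(2L)=0.0853
  √(A²+B²)=0.3113;  θ1 = -1.6425+1.2934 ≈ -0.3491
φ2=120.0° → target in arm frame (-0.0511, -0.0886)
  A=0.1311, B=-0.3105, C=(l²−L²−A²−y'²−z²)/(2L)=0.0171
  γ=atan2(-0.3105,0.1311)=-1.1711;  ψ=arccos(0.0506)=1.5202;  θ2=γ+ψ≈0.3490
arm 3 (φ=240.0°): x'=-0.0512, y'=0.0886
  A=0.1312, B=-0.3105, C=(l²−L²−A²−y'²−z²)/(2L)=0.0171
  θ3 = atan2(B,A) + arccos(C/0.3371) = 0.3490

θ₁ = -0.3491, θ₂ = 0.3490, θ₃ = 0.3490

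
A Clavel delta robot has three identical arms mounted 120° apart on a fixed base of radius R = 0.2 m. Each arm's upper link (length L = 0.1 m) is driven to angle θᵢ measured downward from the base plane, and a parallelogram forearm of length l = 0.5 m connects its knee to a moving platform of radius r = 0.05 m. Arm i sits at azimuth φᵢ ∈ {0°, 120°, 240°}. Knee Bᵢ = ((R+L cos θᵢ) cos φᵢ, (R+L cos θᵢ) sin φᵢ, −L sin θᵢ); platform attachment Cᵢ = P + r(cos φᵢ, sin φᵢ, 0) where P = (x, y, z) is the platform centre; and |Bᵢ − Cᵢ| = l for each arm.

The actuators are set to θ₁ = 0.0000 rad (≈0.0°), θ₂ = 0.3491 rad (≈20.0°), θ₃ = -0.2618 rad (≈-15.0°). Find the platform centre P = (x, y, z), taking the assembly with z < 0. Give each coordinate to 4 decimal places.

(0.0069, -0.0621, -0.4325)

S1 = (0.2500·cos0.0°, 0.2500·sin0.0°, 0.0000) = (0.2500, 0.0000, 0.0000)
S2 = (0.2440·cos120.0°, 0.2440·sin120.0°, -0.0342) = (-0.1220, 0.2113, -0.0342)
φ3=240.0°: virtual centre (-0.1233, -0.2136, 0.0259), radius l
eliminate P² terms by subtracting sphere 1 from 2 and 3
plane₁₂: -0.7440x+0.4226y+-0.0684z = -0.0018
Cramer: x(z) = 0.0019-0.0116z;  y(z) = -0.0009+0.1415z
quadratic in z: (1.0201)z²+(0.0055)z+(-0.1884)=0, √Δ=0.8769 → z ∈ {-0.4325, 0.4271}; z = -0.4325 (taking z<0)
x = 0.0069, y = -0.0621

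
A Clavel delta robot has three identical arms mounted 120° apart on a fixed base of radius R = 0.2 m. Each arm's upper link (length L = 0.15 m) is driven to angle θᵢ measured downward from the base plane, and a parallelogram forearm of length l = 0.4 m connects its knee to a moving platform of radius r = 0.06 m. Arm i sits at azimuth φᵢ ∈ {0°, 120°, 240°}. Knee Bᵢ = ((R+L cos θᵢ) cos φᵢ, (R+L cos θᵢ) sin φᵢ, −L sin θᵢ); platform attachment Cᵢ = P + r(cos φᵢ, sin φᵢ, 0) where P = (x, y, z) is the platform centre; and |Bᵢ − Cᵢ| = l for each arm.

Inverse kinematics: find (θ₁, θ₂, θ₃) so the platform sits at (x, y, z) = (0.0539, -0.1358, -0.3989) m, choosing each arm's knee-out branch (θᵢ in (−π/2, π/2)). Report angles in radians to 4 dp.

θ₁ = 0.6108, θ₂ = 1.3964, θ₃ = 0.4366

arm 1 (φ=0.0°): x'=0.0539, y'=-0.1358
  A=0.0861, B=-0.3989, C=(l²−L²−A²−y'²−z²)/(2L)=-0.1583
  θ1 = atan2(B,A) + arccos(C/0.4081) = 0.6108
rotate P by −φ2: (-0.1446, 0.0212, -0.3989)
  e−x'=0.2846;  (l²−L²−(e−x')²−y'²−z²)/2L = -0.3435
  γ=atan2(-0.3989,0.2846)=-0.9512;  ψ=arccos(-0.7010)=2.3476;  θ2=γ+ψ≈1.3964
φ3=240.0° → target in arm frame (0.0907, 0.1146)
  e−x'=0.0493;  (l²−L²−(e−x')²−y'²−z²)/2L = -0.1239
  γ=atan2(-0.3989,0.0493)=-1.4477;  ψ=arccos(-0.3084)=1.8843;  θ3=γ+ψ≈0.4366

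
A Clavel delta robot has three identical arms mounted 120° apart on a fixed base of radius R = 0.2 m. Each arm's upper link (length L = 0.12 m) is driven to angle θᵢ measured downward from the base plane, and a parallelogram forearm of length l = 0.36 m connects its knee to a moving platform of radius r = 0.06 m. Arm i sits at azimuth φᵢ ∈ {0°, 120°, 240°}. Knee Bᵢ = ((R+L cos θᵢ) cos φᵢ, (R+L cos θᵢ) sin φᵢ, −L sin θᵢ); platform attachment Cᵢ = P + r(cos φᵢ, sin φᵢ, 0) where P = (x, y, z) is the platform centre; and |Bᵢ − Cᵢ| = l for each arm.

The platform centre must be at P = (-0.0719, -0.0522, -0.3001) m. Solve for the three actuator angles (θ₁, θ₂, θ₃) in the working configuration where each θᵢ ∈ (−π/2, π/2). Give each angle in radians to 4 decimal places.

θ₁ = 0.8727, θ₂ = 0.5231, θ₃ = -0.0876

arm 1 (φ=0.0°): x'=-0.0719, y'=-0.0522
  A cos θ + B sin θ = C:  0.2119·cos θ + -0.3001·sin θ = -0.0937
  θ1 = atan2(B,A) + arccos(C/0.3674) = 0.8727
rotate P by −φ2: (-0.0093, 0.0884, -0.3001)
  A cos θ + B sin θ = C:  0.1493·cos θ + -0.3001·sin θ = -0.0206
  θ2 = atan2(B,A) + arccos(C/0.3352) = 0.5231
rotate P by −φ3: (0.0812, -0.0362, -0.3001)
  A cos θ + B sin θ = C:  0.0588·cos θ + -0.3001·sin θ = 0.0849
  γ=atan2(-0.3001,0.0588)=-1.3772;  ψ=arccos(0.2775)=1.2896;  θ3=γ+ψ≈-0.0876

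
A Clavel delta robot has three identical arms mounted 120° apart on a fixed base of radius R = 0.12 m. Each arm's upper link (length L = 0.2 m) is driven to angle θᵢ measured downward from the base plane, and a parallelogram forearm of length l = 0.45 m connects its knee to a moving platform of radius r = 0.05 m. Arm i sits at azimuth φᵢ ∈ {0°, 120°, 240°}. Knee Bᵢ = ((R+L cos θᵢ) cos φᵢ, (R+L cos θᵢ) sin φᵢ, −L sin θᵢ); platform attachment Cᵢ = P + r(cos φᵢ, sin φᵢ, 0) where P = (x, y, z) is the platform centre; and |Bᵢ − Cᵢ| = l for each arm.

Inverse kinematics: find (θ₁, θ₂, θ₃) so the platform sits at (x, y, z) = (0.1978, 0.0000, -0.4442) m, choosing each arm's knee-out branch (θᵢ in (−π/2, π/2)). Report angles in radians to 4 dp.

rotate P by −φ1: (0.1978, 0.0000, -0.4442)
  A=-0.1278, B=-0.4442, C=(l²−L²−A²−y'²−z²)/(2L)=-0.1279
  √(A²+B²)=0.4622;  θ1 = -1.8509+1.8511 ≈ 0.0001
arm 2 (φ=120.0°): x'=-0.0989, y'=-0.1713
  e−x'=0.1689;  (l²−L²−(e−x')²−y'²−z²)/2L = -0.2317
  √(A²+B²)=0.4752;  θ2 = -1.2074+2.0801 ≈ 0.8727
φ3=240.0° → target in arm frame (-0.0989, 0.1713)
  A=0.1689, B=-0.4442, C=(l²−L²−A²−y'²−z²)/(2L)=-0.2317
  γ=atan2(-0.4442,0.1689)=-1.2074;  ψ=arccos(-0.4876)=2.0801;  θ3=γ+ψ≈0.8727

θ₁ = 0.0001, θ₂ = 0.8727, θ₃ = 0.8727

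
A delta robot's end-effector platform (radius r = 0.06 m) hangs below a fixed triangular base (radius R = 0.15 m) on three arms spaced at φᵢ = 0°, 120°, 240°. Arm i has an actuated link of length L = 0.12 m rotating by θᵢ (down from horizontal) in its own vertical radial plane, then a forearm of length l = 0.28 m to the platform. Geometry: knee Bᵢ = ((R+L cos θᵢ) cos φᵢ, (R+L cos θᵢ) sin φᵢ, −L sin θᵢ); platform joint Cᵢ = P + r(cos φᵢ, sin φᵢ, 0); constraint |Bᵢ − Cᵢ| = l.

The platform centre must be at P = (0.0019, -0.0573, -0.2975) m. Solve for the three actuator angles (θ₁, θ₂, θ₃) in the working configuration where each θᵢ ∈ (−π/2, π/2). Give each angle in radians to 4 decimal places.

φ1=0.0° → target in arm frame (0.0019, -0.0573)
  A cos θ + B sin θ = C:  0.0881·cos θ + -0.2975·sin θ = -0.1481
  √(A²+B²)=0.3103;  θ1 = -1.2829+2.0685 ≈ 0.7856
arm 2 (φ=120.0°): x'=-0.0506, y'=0.0270
  A=0.1406, B=-0.2975, C=(l²−L²−A²−y'²−z²)/(2L)=-0.1875
  √(A²+B²)=0.3290;  θ2 = -1.1294+2.1771 ≈ 1.0477
rotate P by −φ3: (0.0487, 0.0303, -0.2975)
  A=0.0413, B=-0.2975, C=(l²−L²−A²−y'²−z²)/(2L)=-0.1130
  θ3 = atan2(B,A) + arccos(C/0.3004) = 0.5239

θ₁ = 0.7856, θ₂ = 1.0477, θ₃ = 0.5239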